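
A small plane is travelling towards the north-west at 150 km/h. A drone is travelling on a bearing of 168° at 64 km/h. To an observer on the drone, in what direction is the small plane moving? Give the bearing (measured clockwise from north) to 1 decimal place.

Taking east as x and north as y: small plane velocity = (-106.066, 106.066) km/h; drone velocity = (13.306, -62.601) km/h.
Velocity of small plane relative to drone = (-106.066, 106.066) − (13.306, -62.601) = (-119.372, 168.667) km/h.
Bearing = atan2(-119.37, 168.67) = 324.71° clockwise from north.

324.7°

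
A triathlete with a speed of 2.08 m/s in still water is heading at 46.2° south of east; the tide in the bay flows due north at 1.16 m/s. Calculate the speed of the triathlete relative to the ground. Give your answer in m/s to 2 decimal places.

Taking east as x and north as y: velocity relative to the water = (1.440, -1.501) m/s; the water relative to ground = (0.000, 1.160) m/s.
Velocity relative to ground = (1.440, -1.501) + (0.000, 1.160) = (1.440, -0.341) m/s.
Speed = |(1.440, -0.341)| = 1.480 m/s.

1.48 m/s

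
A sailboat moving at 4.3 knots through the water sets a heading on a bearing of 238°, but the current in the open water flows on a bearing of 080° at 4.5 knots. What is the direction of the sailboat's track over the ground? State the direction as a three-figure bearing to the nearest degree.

Taking east as x and north as y: velocity relative to the water = (-3.647, -2.279) knots; the water relative to ground = (4.432, 0.781) knots.
Velocity relative to ground = (-3.647, -2.279) + (4.432, 0.781) = (0.785, -1.497) knots.
Bearing = atan2(0.79, -1.50) = 152.33° clockwise from north.

152°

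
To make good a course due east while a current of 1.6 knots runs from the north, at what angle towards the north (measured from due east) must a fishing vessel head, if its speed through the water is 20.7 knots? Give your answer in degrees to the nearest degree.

The current pushes perpendicular to the desired track; the heading must have a component into the current equal to 1.6 knots: 20.7 sin θ = 1.6.
sin θ = 0.0773, so θ = 4.433°.

4°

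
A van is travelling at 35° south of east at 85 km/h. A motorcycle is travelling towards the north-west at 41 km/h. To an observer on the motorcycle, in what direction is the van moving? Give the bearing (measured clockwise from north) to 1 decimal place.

Taking east as x and north as y: van velocity = (69.628, -48.754) km/h; motorcycle velocity = (-28.991, 28.991) km/h.
Velocity of van relative to motorcycle = (69.628, -48.754) − (-28.991, 28.991) = (98.619, -77.745) km/h.
Bearing = atan2(98.62, -77.75) = 128.25° clockwise from north.

128.3°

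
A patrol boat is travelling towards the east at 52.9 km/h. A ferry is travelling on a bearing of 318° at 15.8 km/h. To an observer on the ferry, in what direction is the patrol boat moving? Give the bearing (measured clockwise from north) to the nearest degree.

100°

Taking east as x and north as y: patrol boat velocity = (52.900, 0.000) km/h; ferry velocity = (-10.572, 11.742) km/h.
Velocity of patrol boat relative to ferry = (52.900, 0.000) − (-10.572, 11.742) = (63.472, -11.742) km/h.
Bearing = atan2(63.47, -11.74) = 100.48° clockwise from north.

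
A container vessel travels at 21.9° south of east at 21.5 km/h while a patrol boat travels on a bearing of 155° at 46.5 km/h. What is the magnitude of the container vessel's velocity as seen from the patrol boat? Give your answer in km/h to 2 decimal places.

34.13 km/h

Taking east as x and north as y: container vessel velocity = (19.948, -8.019) km/h; patrol boat velocity = (19.652, -42.143) km/h.
Velocity of container vessel relative to patrol boat = (19.948, -8.019) − (19.652, -42.143) = (0.297, 34.124) km/h.
Magnitude = |(0.297, 34.124)| = 34.125 km/h.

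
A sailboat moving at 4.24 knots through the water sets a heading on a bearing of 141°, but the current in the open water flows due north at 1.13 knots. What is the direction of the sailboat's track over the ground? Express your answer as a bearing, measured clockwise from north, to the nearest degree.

Taking east as x and north as y: velocity relative to the water = (2.668, -3.295) knots; the water relative to ground = (0.000, 1.130) knots.
Velocity relative to ground = (2.668, -3.295) + (0.000, 1.130) = (2.668, -2.165) knots.
Bearing = atan2(2.67, -2.17) = 129.06° clockwise from north.

129°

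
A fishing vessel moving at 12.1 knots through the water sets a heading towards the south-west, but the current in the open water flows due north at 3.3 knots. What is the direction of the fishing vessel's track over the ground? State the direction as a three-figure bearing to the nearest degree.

Taking east as x and north as y: velocity relative to the water = (-8.556, -8.556) knots; the water relative to ground = (0.000, 3.300) knots.
Velocity relative to ground = (-8.556, -8.556) + (0.000, 3.300) = (-8.556, -5.256) knots.
Bearing = atan2(-8.56, -5.26) = 238.44° clockwise from north.

238°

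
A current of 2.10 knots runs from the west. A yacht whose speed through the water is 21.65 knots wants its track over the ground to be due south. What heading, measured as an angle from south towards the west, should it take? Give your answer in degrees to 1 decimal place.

5.6°

The current pushes perpendicular to the desired track; the heading must have a component into the current equal to 2.10 knots: 21.65 sin θ = 2.10.
sin θ = 0.0970, so θ = 5.566°.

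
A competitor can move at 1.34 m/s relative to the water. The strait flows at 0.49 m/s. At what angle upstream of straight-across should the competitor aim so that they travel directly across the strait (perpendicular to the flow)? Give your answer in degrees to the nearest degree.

21°

To cancel the current, the upstream component of the competitor's velocity must equal the flow: 1.34 sin θ = 0.49.
sin θ = 0.49 / 1.34 = 0.3657.
θ = arcsin(0.3657) = 21.449°.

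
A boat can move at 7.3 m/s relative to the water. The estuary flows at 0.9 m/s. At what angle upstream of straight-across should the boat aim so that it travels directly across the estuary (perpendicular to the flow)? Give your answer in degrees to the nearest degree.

7°

To cancel the current, the upstream component of the boat's velocity must equal the flow: 7.3 sin θ = 0.9.
sin θ = 0.9 / 7.3 = 0.1233.
θ = arcsin(0.1233) = 7.082°.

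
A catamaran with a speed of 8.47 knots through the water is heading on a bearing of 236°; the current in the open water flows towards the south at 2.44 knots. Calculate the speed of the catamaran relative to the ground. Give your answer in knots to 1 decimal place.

Taking east as x and north as y: velocity relative to the water = (-7.022, -4.736) knots; the water relative to ground = (0.000, -2.440) knots.
Velocity relative to ground = (-7.022, -4.736) + (0.000, -2.440) = (-7.022, -7.176) knots.
Speed = |(-7.022, -7.176)| = 10.040 knots.

10.0 knots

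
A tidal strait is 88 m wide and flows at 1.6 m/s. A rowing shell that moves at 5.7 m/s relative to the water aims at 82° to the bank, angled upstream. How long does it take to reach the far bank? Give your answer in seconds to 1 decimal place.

The component of the rowing shell's velocity perpendicular to the bank is 5.7 × sin 82° = 5.645 m/s.
The current is parallel to the bank, so it does not affect the crossing time.
Time = 88 / 5.645 = 15.590 s.

15.6 s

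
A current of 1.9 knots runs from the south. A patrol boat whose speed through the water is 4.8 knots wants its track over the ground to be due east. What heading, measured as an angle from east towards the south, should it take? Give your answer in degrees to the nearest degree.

The current pushes perpendicular to the desired track; the heading must have a component into the current equal to 1.9 knots: 4.8 sin θ = 1.9.
sin θ = 0.3958, so θ = 23.318°.

23°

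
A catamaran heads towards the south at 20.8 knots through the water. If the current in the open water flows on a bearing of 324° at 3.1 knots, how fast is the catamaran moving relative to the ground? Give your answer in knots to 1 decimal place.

Taking east as x and north as y: velocity relative to the water = (0.000, -20.800) knots; the water relative to ground = (-1.822, 2.508) knots.
Velocity relative to ground = (0.000, -20.800) + (-1.822, 2.508) = (-1.822, -18.292) knots.
Speed = |(-1.822, -18.292)| = 18.383 knots.

18.4 knots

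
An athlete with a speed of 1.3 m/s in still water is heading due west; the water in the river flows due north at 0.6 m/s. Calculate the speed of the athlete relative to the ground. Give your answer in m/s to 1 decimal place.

Taking east as x and north as y: velocity relative to the water = (-1.300, 0.000) m/s; the water relative to ground = (0.000, 0.600) m/s.
Velocity relative to ground = (-1.300, 0.000) + (0.000, 0.600) = (-1.300, 0.600) m/s.
Speed = |(-1.300, 0.600)| = 1.432 m/s.

1.4 m/s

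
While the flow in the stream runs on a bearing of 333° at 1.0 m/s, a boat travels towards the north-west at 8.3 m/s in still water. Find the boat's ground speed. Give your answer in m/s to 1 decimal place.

9.3 m/s

Taking east as x and north as y: velocity relative to the water = (-5.869, 5.869) m/s; the water relative to ground = (-0.454, 0.891) m/s.
Velocity relative to ground = (-5.869, 5.869) + (-0.454, 0.891) = (-6.323, 6.760) m/s.
Speed = |(-6.323, 6.760)| = 9.256 m/s.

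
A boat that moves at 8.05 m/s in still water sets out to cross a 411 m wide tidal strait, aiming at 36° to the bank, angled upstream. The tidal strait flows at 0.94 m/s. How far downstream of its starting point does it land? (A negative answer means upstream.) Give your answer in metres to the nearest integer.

-484 m

Perpendicular speed = 4.732 m/s; crossing time = 411 / 4.732 = 86.861 s.
Net downstream speed = -5.573 m/s.
Drift = -5.573 × 86.861 = -484.043 m (upstream).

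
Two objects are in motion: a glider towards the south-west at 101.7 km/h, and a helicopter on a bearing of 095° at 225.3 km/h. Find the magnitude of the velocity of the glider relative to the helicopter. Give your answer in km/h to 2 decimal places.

Taking east as x and north as y: glider velocity = (-71.913, -71.913) km/h; helicopter velocity = (224.443, -19.636) km/h.
Velocity of glider relative to helicopter = (-71.913, -71.913) − (224.443, -19.636) = (-296.355, -52.277) km/h.
Magnitude = |(-296.355, -52.277)| = 300.931 km/h.

300.93 km/h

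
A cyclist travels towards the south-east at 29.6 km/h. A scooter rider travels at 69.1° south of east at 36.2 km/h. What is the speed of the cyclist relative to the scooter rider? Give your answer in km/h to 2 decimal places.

15.18 km/h

Taking east as x and north as y: cyclist velocity = (20.930, -20.930) km/h; scooter rider velocity = (12.914, -33.818) km/h.
Velocity of cyclist relative to scooter rider = (20.930, -20.930) − (12.914, -33.818) = (8.016, 12.888) km/h.
Magnitude = |(8.016, 12.888)| = 15.178 km/h.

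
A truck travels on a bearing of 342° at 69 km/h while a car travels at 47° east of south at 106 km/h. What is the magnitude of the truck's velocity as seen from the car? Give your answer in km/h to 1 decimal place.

169.7 km/h

Taking east as x and north as y: truck velocity = (-21.322, 65.623) km/h; car velocity = (77.523, -72.292) km/h.
Velocity of truck relative to car = (-21.322, 65.623) − (77.523, -72.292) = (-98.846, 137.915) km/h.
Magnitude = |(-98.846, 137.915)| = 169.679 km/h.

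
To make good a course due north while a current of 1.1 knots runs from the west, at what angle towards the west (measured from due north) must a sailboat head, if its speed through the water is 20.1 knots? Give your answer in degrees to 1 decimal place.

3.1°

The current pushes perpendicular to the desired track; the heading must have a component into the current equal to 1.1 knots: 20.1 sin θ = 1.1.
sin θ = 0.0547, so θ = 3.137°.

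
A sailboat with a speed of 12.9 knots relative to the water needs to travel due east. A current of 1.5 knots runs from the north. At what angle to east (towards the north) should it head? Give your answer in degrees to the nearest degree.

7°

The current pushes perpendicular to the desired track; the heading must have a component into the current equal to 1.5 knots: 12.9 sin θ = 1.5.
sin θ = 0.1163, so θ = 6.677°.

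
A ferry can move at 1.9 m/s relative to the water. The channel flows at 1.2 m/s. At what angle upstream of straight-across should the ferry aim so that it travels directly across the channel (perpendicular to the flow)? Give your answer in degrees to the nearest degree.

To cancel the current, the upstream component of the ferry's velocity must equal the flow: 1.9 sin θ = 1.2.
sin θ = 1.2 / 1.9 = 0.6316.
θ = arcsin(0.6316) = 39.167°.

39°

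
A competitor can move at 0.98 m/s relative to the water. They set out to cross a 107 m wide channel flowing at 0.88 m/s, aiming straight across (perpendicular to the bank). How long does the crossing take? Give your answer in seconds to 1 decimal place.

The component of the competitor's velocity perpendicular to the bank is 0.98 m/s.
The current is parallel to the bank, so it does not affect the crossing time.
Time = 107 / 0.980 = 109.184 s.

109.2 s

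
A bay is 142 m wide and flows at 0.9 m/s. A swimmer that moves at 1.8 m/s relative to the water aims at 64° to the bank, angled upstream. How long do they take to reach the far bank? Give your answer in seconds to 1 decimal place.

87.8 s

The component of the swimmer's velocity perpendicular to the bank is 1.8 × sin 64° = 1.618 m/s.
The current is parallel to the bank, so it does not affect the crossing time.
Time = 142 / 1.618 = 87.772 s.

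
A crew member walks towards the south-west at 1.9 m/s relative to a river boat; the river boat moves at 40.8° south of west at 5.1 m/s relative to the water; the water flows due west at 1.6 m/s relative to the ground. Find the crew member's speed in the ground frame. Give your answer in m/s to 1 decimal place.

8.3 m/s

In east/north components (m/s): crew member relative to river boat = (-1.344, -1.344); river boat relative to water = (-3.861, -3.332); water relative to ground = (-1.600, 0.000).
Sum = (-6.804, -4.676) m/s.
Speed = |(-6.804, -4.676)| = 8.256 m/s.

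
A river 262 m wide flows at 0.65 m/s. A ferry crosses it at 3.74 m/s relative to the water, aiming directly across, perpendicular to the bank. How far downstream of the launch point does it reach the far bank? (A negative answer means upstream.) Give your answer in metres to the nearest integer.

46 m

Perpendicular speed = 3.740 m/s; crossing time = 262 / 3.740 = 70.053 s.
Net downstream speed = 0.650 m/s.
Drift = 0.650 × 70.053 = 45.535 m (downstream).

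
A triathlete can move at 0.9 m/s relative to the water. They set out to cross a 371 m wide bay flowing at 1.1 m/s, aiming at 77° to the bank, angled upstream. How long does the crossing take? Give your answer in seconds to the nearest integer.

423 s

The component of the triathlete's velocity perpendicular to the bank is 0.9 × sin 77° = 0.877 m/s.
Only the cross-stream component determines the crossing time; the current contributes nothing perpendicular to the bank.
Time = 371 / 0.877 = 423.065 s.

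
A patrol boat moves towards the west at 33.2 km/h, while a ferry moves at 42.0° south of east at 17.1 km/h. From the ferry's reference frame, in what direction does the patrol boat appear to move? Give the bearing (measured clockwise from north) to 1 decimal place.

Taking east as x and north as y: patrol boat velocity = (-33.200, 0.000) km/h; ferry velocity = (12.708, -11.442) km/h.
Velocity of patrol boat relative to ferry = (-33.200, 0.000) − (12.708, -11.442) = (-45.908, 11.442) km/h.
Bearing = atan2(-45.91, 11.44) = 284.00° clockwise from north.

284.0°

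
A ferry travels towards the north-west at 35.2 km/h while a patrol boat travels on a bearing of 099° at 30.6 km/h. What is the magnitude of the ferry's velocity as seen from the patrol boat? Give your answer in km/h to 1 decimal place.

62.6 km/h

Taking east as x and north as y: ferry velocity = (-24.890, 24.890) km/h; patrol boat velocity = (30.223, -4.787) km/h.
Velocity of ferry relative to patrol boat = (-24.890, 24.890) − (30.223, -4.787) = (-55.113, 29.677) km/h.
Magnitude = |(-55.113, 29.677)| = 62.596 km/h.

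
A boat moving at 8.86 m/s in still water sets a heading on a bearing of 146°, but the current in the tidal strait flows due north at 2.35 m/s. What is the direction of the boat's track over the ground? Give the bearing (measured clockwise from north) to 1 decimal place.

Taking east as x and north as y: velocity relative to the water = (4.954, -7.345) m/s; the water relative to ground = (0.000, 2.350) m/s.
Velocity relative to ground = (4.954, -7.345) + (0.000, 2.350) = (4.954, -4.995) m/s.
Bearing = atan2(4.95, -5.00) = 135.24° clockwise from north.

135.2°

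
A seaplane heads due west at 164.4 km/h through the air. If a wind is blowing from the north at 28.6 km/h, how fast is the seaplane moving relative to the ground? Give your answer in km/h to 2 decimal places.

Taking east as x and north as y: velocity relative to the air = (-164.400, 0.000) km/h; the air relative to ground = (0.000, -28.600) km/h.
Velocity relative to ground = (-164.400, 0.000) + (0.000, -28.600) = (-164.400, -28.600) km/h.
Speed = |(-164.400, -28.600)| = 166.869 km/h.

166.87 km/h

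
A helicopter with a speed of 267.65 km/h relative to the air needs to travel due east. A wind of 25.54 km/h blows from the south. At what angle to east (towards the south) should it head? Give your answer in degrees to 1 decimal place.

5.5°

The wind pushes perpendicular to the desired track; the heading must have a component into the wind equal to 25.54 km/h: 267.65 sin θ = 25.54.
sin θ = 0.0954, so θ = 5.476°.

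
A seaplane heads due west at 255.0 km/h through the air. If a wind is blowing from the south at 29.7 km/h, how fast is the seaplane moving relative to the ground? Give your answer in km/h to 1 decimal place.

Taking east as x and north as y: velocity relative to the air = (-255.000, 0.000) km/h; the air relative to ground = (0.000, 29.700) km/h.
Velocity relative to ground = (-255.000, 0.000) + (0.000, 29.700) = (-255.000, 29.700) km/h.
Speed = |(-255.000, 29.700)| = 256.724 km/h.

256.7 km/h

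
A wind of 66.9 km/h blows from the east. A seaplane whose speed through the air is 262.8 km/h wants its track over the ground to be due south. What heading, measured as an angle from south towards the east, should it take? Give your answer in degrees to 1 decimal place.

The wind pushes perpendicular to the desired track; the heading must have a component into the wind equal to 66.9 km/h: 262.8 sin θ = 66.9.
sin θ = 0.2546, so θ = 14.748°.

14.7°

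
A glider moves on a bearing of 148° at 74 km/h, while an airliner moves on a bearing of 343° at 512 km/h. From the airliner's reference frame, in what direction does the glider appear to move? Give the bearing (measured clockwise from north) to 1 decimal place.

Taking east as x and north as y: glider velocity = (39.214, -62.756) km/h; airliner velocity = (-149.694, 489.628) km/h.
Velocity of glider relative to airliner = (39.214, -62.756) − (-149.694, 489.628) = (188.908, -552.384) km/h.
Bearing = atan2(188.91, -552.38) = 161.12° clockwise from north.

161.1°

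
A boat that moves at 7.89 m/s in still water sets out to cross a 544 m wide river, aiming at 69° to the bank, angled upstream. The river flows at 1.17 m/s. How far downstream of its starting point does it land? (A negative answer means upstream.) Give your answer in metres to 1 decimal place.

-122.4 m

Perpendicular speed = 7.366 m/s; crossing time = 544 / 7.366 = 73.853 s.
Net downstream speed = -1.658 m/s.
Drift = -1.658 × 73.853 = -122.414 m (upstream).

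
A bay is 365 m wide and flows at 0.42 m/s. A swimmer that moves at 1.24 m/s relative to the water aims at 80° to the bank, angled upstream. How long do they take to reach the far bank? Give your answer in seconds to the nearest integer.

The component of the swimmer's velocity perpendicular to the bank is 1.24 × sin 80° = 1.221 m/s.
Only the cross-stream component determines the crossing time; the current contributes nothing perpendicular to the bank.
Time = 365 / 1.221 = 298.896 s.

299 s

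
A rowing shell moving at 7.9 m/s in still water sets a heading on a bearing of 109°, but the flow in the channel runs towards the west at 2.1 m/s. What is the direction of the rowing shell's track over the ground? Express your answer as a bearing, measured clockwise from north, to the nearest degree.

116°

Taking east as x and north as y: velocity relative to the water = (7.470, -2.572) m/s; the water relative to ground = (-2.100, 0.000) m/s.
Velocity relative to ground = (7.470, -2.572) + (-2.100, 0.000) = (5.370, -2.572) m/s.
Bearing = atan2(5.37, -2.57) = 115.59° clockwise from north.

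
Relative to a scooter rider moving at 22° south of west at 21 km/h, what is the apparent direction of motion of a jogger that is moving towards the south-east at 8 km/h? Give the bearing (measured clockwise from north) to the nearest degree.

Taking east as x and north as y: jogger velocity = (5.657, -5.657) km/h; scooter rider velocity = (-19.471, -7.867) km/h.
Velocity of jogger relative to scooter rider = (5.657, -5.657) − (-19.471, -7.867) = (25.128, 2.210) km/h.
Bearing = atan2(25.13, 2.21) = 84.97° clockwise from north.

085°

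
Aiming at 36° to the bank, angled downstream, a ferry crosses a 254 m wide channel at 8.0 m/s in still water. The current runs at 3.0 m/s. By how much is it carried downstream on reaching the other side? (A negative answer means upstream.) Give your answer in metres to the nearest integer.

Perpendicular speed = 4.702 m/s; crossing time = 254 / 4.702 = 54.016 s.
Net downstream speed = 9.472 m/s.
Drift = 9.472 × 54.016 = 511.650 m (downstream).

512 m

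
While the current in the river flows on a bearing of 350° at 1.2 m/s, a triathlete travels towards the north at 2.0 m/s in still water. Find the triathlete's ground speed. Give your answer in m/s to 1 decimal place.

Taking east as x and north as y: velocity relative to the water = (0.000, 2.000) m/s; the water relative to ground = (-0.208, 1.182) m/s.
Velocity relative to ground = (0.000, 2.000) + (-0.208, 1.182) = (-0.208, 3.182) m/s.
Speed = |(-0.208, 3.182)| = 3.189 m/s.

3.2 m/s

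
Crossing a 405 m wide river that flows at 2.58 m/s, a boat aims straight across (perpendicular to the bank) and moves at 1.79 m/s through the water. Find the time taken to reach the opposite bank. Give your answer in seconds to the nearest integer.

The component of the boat's velocity perpendicular to the bank is 1.79 m/s.
Only the cross-stream component determines the crossing time; the current contributes nothing perpendicular to the bank.
Time = 405 / 1.790 = 226.257 s.

226 s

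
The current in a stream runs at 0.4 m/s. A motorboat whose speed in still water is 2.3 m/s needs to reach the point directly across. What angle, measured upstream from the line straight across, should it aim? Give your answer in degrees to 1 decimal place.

To cancel the current, the upstream component of the motorboat's velocity must equal the flow: 2.3 sin θ = 0.4.
sin θ = 0.4 / 2.3 = 0.1739.
θ = arcsin(0.1739) = 10.015°.

10.0°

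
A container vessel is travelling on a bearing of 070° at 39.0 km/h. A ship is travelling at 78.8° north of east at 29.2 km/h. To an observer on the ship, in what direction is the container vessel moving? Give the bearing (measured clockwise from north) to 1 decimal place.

Taking east as x and north as y: container vessel velocity = (36.648, 13.339) km/h; ship velocity = (5.672, 28.644) km/h.
Velocity of container vessel relative to ship = (36.648, 13.339) − (5.672, 28.644) = (30.976, -15.305) km/h.
Bearing = atan2(30.98, -15.31) = 116.29° clockwise from north.

116.3°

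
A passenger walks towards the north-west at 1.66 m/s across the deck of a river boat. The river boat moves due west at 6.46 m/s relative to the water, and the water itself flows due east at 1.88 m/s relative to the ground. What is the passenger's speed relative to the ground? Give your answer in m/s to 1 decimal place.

5.9 m/s

In east/north components (m/s): passenger relative to river boat = (-1.174, 1.174); river boat relative to water = (-6.460, 0.000); water relative to ground = (1.880, 0.000).
Sum = (-5.754, 1.174) m/s.
Speed = |(-5.754, 1.174)| = 5.872 m/s.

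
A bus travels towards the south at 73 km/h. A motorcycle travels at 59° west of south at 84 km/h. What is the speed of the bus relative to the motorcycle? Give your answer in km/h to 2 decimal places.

Taking east as x and north as y: bus velocity = (0.000, -73.000) km/h; motorcycle velocity = (-72.002, -43.263) km/h.
Velocity of bus relative to motorcycle = (0.000, -73.000) − (-72.002, -43.263) = (72.002, -29.737) km/h.
Magnitude = |(72.002, -29.737)| = 77.901 km/h.

77.90 km/h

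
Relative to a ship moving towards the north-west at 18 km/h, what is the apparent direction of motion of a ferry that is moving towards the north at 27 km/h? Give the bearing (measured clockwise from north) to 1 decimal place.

Taking east as x and north as y: ferry velocity = (0.000, 27.000) km/h; ship velocity = (-12.728, 12.728) km/h.
Velocity of ferry relative to ship = (0.000, 27.000) − (-12.728, 12.728) = (12.728, 14.272) km/h.
Bearing = atan2(12.73, 14.27) = 41.73° clockwise from north.

041.7°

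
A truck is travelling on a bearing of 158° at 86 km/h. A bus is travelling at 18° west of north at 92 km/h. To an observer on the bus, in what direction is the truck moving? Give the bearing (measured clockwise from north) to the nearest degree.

160°

Taking east as x and north as y: truck velocity = (32.216, -79.738) km/h; bus velocity = (-28.430, 87.497) km/h.
Velocity of truck relative to bus = (32.216, -79.738) − (-28.430, 87.497) = (60.646, -167.235) km/h.
Bearing = atan2(60.65, -167.24) = 160.07° clockwise from north.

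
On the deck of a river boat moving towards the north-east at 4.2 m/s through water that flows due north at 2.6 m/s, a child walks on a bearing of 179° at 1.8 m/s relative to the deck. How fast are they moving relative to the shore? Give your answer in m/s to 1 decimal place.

In east/north components (m/s): child relative to river boat = (0.031, -1.800); river boat relative to water = (2.970, 2.970); water relative to ground = (0.000, 2.600).
Sum = (3.001, 3.770) m/s.
Speed = |(3.001, 3.770)| = 4.819 m/s.

4.8 m/s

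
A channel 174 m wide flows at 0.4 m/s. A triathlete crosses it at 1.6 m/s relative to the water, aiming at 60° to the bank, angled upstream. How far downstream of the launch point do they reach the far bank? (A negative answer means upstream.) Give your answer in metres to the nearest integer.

-50 m

Perpendicular speed = 1.386 m/s; crossing time = 174 / 1.386 = 125.574 s.
Net downstream speed = -0.400 m/s.
Drift = -0.400 × 125.574 = -50.229 m (upstream).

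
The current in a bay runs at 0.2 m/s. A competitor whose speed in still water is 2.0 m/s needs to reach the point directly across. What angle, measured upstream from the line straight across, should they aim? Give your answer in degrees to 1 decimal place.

5.7°

To cancel the current, the upstream component of the competitor's velocity must equal the flow: 2.0 sin θ = 0.2.
sin θ = 0.2 / 2.0 = 0.1000.
θ = arcsin(0.1000) = 5.739°.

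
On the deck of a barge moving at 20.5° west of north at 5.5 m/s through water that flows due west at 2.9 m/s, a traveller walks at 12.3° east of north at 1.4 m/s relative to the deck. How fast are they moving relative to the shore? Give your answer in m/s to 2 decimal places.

In east/north components (m/s): traveller relative to barge = (0.298, 1.368); barge relative to water = (-1.926, 5.152); water relative to ground = (-2.900, 0.000).
Sum = (-4.528, 6.520) m/s.
Speed = |(-4.528, 6.520)| = 7.938 m/s.

7.94 m/s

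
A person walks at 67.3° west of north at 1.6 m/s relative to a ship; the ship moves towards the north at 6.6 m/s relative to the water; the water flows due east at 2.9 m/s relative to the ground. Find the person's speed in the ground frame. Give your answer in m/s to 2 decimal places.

In east/north components (m/s): person relative to ship = (-1.476, 0.617); ship relative to water = (0.000, 6.600); water relative to ground = (2.900, 0.000).
Sum = (1.424, 7.217) m/s.
Speed = |(1.424, 7.217)| = 7.357 m/s.

7.36 m/s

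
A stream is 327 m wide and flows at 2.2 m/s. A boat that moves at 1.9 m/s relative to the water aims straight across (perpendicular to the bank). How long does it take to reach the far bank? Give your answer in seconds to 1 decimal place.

172.1 s

The component of the boat's velocity perpendicular to the bank is 1.9 m/s.
The current is parallel to the bank, so it does not affect the crossing time.
Time = 327 / 1.900 = 172.105 s.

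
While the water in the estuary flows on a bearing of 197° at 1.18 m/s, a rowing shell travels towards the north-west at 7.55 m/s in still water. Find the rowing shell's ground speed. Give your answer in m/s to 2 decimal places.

Taking east as x and north as y: velocity relative to the water = (-5.339, 5.339) m/s; the water relative to ground = (-0.345, -1.128) m/s.
Velocity relative to ground = (-5.339, 5.339) + (-0.345, -1.128) = (-5.684, 4.210) m/s.
Speed = |(-5.684, 4.210)| = 7.073 m/s.

7.07 m/s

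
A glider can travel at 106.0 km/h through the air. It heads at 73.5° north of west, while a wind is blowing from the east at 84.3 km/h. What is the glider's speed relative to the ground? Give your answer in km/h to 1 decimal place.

Taking east as x and north as y: velocity relative to the air = (-30.106, 101.635) km/h; the air relative to ground = (-84.300, 0.000) km/h.
Velocity relative to ground = (-30.106, 101.635) + (-84.300, 0.000) = (-114.406, 101.635) km/h.
Speed = |(-114.406, 101.635)| = 153.030 km/h.

153.0 km/h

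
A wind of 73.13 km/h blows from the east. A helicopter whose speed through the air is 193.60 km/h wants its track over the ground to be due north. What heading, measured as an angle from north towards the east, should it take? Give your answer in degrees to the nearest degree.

22°

The wind pushes perpendicular to the desired track; the heading must have a component into the wind equal to 73.13 km/h: 193.60 sin θ = 73.13.
sin θ = 0.3777, so θ = 22.194°.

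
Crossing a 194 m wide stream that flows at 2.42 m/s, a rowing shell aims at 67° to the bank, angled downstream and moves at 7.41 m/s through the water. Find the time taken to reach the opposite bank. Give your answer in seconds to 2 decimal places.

The component of the rowing shell's velocity perpendicular to the bank is 7.41 × sin 67° = 6.821 m/s.
The current is parallel to the bank, so it does not affect the crossing time.
Time = 194 / 6.821 = 28.442 s.

28.44 s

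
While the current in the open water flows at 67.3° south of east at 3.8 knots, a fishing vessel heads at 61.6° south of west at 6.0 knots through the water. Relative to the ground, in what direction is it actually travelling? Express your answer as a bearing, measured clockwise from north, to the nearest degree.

189°

Taking east as x and north as y: velocity relative to the water = (-2.854, -5.278) knots; the water relative to ground = (1.466, -3.506) knots.
Velocity relative to ground = (-2.854, -5.278) + (1.466, -3.506) = (-1.387, -8.784) knots.
Bearing = atan2(-1.39, -8.78) = 188.98° clockwise from north.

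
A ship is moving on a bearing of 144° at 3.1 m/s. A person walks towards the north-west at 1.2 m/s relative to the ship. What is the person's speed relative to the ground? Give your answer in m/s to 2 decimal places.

Taking east as x and north as y: ship velocity = (1.822, -2.508) m/s; person velocity relative to ship = (-0.849, 0.849) m/s.
Velocity relative to ground = (1.822, -2.508) + (-0.849, 0.849) = (0.974, -1.659) m/s.
Speed = |(0.974, -1.659)| = 1.924 m/s.

1.92 m/s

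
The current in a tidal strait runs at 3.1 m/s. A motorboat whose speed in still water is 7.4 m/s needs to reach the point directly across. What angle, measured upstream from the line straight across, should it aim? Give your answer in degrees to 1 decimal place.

24.8°

To cancel the current, the upstream component of the motorboat's velocity must equal the flow: 7.4 sin θ = 3.1.
sin θ = 3.1 / 7.4 = 0.4189.
θ = arcsin(0.4189) = 24.766°.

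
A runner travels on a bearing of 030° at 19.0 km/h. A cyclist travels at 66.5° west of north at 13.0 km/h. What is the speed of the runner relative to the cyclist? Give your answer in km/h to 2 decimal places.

Taking east as x and north as y: runner velocity = (9.500, 16.454) km/h; cyclist velocity = (-11.922, 5.184) km/h.
Velocity of runner relative to cyclist = (9.500, 16.454) − (-11.922, 5.184) = (21.422, 11.271) km/h.
Magnitude = |(21.422, 11.271)| = 24.206 km/h.

24.21 km/h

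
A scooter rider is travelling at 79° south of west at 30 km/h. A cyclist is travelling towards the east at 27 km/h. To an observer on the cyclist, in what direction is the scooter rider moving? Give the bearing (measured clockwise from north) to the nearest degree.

Taking east as x and north as y: scooter rider velocity = (-5.724, -29.449) km/h; cyclist velocity = (27.000, 0.000) km/h.
Velocity of scooter rider relative to cyclist = (-5.724, -29.449) − (27.000, 0.000) = (-32.724, -29.449) km/h.
Bearing = atan2(-32.72, -29.45) = 228.02° clockwise from north.

228°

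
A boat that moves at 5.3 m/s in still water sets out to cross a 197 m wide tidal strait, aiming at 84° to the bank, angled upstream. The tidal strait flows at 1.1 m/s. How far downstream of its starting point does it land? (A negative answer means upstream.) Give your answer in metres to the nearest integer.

20 m

Perpendicular speed = 5.271 m/s; crossing time = 197 / 5.271 = 37.375 s.
Net downstream speed = 0.546 m/s.
Drift = 0.546 × 37.375 = 20.406 m (downstream).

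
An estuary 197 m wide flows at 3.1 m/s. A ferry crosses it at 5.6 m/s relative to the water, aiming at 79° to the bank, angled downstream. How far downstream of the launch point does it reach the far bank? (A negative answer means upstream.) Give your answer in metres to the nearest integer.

Perpendicular speed = 5.497 m/s; crossing time = 197 / 5.497 = 35.837 s.
Net downstream speed = 4.169 m/s.
Drift = 4.169 × 35.837 = 149.388 m (downstream).

149 m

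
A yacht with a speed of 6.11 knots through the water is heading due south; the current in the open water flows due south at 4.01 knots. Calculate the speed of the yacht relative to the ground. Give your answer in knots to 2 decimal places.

10.12 knots

Taking east as x and north as y: velocity relative to the water = (0.000, -6.110) knots; the water relative to ground = (0.000, -4.010) knots.
Velocity relative to ground = (0.000, -6.110) + (0.000, -4.010) = (0.000, -10.120) knots.
Speed = |(0.000, -10.120)| = 10.120 knots.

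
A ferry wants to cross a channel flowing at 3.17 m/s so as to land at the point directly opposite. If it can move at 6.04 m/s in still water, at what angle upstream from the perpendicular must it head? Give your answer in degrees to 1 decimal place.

31.7°

To cancel the current, the upstream component of the ferry's velocity must equal the flow: 6.04 sin θ = 3.17.
sin θ = 3.17 / 6.04 = 0.5248.
θ = arcsin(0.5248) = 31.657°.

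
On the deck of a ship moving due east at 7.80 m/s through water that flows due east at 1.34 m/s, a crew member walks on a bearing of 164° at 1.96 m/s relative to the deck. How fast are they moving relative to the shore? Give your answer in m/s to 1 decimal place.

In east/north components (m/s): crew member relative to ship = (0.540, -1.884); ship relative to water = (7.800, 0.000); water relative to ground = (1.340, 0.000).
Sum = (9.680, -1.884) m/s.
Speed = |(9.680, -1.884)| = 9.862 m/s.

9.9 m/s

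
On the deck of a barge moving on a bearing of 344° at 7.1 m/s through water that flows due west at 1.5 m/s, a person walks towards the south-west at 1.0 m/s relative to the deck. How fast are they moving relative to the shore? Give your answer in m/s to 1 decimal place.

7.4 m/s

In east/north components (m/s): person relative to barge = (-0.707, -0.707); barge relative to water = (-1.957, 6.825); water relative to ground = (-1.500, 0.000).
Sum = (-4.164, 6.118) m/s.
Speed = |(-4.164, 6.118)| = 7.401 m/s.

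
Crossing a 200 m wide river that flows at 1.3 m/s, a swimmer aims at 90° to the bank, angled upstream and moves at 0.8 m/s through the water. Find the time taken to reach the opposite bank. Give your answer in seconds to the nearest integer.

250 s

The component of the swimmer's velocity perpendicular to the bank is 0.8 m/s.
The flow acts along the bank and has no component across it.
Time = 200 / 0.800 = 250.000 s.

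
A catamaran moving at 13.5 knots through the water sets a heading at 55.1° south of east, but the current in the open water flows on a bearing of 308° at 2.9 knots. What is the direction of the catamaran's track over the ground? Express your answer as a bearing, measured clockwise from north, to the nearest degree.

Taking east as x and north as y: velocity relative to the water = (7.724, -11.072) knots; the water relative to ground = (-2.285, 1.785) knots.
Velocity relative to ground = (7.724, -11.072) + (-2.285, 1.785) = (5.439, -9.287) knots.
Bearing = atan2(5.44, -9.29) = 149.64° clockwise from north.

150°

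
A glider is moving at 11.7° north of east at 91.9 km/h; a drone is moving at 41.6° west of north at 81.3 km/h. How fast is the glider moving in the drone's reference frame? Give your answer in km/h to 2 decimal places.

150.01 km/h

Taking east as x and north as y: glider velocity = (89.991, 18.636) km/h; drone velocity = (-53.977, 60.796) km/h.
Velocity of glider relative to drone = (89.991, 18.636) − (-53.977, 60.796) = (143.968, -42.160) km/h.
Magnitude = |(143.968, -42.160)| = 150.014 km/h.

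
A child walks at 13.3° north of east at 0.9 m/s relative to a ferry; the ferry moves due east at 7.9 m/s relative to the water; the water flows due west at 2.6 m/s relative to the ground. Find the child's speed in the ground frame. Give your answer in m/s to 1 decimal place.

In east/north components (m/s): child relative to ferry = (0.876, 0.207); ferry relative to water = (7.900, 0.000); water relative to ground = (-2.600, 0.000).
Sum = (6.176, 0.207) m/s.
Speed = |(6.176, 0.207)| = 6.179 m/s.

6.2 m/s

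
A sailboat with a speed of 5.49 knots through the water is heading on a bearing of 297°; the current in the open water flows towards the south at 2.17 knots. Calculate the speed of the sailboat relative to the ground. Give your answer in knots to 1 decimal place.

Taking east as x and north as y: velocity relative to the water = (-4.892, 2.492) knots; the water relative to ground = (0.000, -2.170) knots.
Velocity relative to ground = (-4.892, 2.492) + (0.000, -2.170) = (-4.892, 0.322) knots.
Speed = |(-4.892, 0.322)| = 4.902 knots.

4.9 knots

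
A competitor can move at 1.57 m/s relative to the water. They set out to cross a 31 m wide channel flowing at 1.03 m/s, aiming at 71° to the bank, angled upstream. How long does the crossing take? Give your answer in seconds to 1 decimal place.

20.9 s

The component of the competitor's velocity perpendicular to the bank is 1.57 × sin 71° = 1.484 m/s.
The current is parallel to the bank, so it does not affect the crossing time.
Time = 31 / 1.484 = 20.883 s.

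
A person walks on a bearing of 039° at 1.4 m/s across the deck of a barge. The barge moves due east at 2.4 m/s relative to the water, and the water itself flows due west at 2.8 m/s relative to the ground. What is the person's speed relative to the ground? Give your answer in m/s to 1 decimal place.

In east/north components (m/s): person relative to barge = (0.881, 1.088); barge relative to water = (2.400, 0.000); water relative to ground = (-2.800, 0.000).
Sum = (0.481, 1.088) m/s.
Speed = |(0.481, 1.088)| = 1.190 m/s.

1.2 m/s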